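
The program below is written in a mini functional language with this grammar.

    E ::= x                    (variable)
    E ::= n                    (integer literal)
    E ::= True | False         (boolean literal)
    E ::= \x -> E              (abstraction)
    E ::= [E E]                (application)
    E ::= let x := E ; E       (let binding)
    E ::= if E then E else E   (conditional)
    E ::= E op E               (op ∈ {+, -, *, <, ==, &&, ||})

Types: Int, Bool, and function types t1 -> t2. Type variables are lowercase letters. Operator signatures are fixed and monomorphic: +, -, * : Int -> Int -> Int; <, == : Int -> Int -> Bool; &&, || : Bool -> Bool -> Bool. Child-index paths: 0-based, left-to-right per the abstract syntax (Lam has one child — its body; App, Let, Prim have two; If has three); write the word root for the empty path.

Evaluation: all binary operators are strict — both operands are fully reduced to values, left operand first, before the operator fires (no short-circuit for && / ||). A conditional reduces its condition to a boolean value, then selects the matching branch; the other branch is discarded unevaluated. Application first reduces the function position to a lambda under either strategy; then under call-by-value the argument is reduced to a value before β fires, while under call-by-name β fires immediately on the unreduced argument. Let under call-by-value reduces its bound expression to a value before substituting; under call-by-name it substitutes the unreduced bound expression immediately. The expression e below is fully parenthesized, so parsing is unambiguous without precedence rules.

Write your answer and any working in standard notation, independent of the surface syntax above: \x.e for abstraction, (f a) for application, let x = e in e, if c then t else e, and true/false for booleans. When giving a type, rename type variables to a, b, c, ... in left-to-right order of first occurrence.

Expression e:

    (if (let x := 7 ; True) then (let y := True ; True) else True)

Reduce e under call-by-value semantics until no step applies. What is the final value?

Derivation:
step 0: (if (let x = 7 in true) then (let y = true in true) else true)
step 1: [let@0] (if true then (let y = true in true) else true)
step 2: [if@root] (let y = true in true)
step 3: [let@root] true

Answer: true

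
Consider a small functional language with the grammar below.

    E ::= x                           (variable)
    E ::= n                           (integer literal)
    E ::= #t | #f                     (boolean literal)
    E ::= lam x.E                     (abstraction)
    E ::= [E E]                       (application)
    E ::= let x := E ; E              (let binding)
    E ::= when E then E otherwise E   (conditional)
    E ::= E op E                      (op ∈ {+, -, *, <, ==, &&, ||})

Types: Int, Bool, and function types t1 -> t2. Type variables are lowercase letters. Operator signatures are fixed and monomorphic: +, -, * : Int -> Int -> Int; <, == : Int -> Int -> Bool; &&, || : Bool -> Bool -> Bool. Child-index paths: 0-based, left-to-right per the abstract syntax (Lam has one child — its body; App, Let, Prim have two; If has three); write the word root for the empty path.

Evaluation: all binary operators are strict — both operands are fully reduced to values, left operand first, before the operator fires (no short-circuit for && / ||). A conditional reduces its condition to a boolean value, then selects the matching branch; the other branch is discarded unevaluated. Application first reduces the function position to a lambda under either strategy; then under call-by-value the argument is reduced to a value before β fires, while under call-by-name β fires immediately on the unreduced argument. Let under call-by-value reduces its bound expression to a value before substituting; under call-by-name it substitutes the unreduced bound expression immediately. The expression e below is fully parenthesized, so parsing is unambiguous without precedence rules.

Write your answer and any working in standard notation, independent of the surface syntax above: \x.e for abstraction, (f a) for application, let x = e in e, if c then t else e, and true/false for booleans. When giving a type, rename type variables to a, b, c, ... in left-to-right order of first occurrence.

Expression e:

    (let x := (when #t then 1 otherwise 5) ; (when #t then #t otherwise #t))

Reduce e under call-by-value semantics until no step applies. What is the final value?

Answer: true

Trace:
step 0: (let x = (if true then 1 else 5) in (if true then true else true))
step 1: [if@0] (let x = 1 in (if true then true else true))
step 2: [let@root] (if true then true else true)
step 3: [if@root] true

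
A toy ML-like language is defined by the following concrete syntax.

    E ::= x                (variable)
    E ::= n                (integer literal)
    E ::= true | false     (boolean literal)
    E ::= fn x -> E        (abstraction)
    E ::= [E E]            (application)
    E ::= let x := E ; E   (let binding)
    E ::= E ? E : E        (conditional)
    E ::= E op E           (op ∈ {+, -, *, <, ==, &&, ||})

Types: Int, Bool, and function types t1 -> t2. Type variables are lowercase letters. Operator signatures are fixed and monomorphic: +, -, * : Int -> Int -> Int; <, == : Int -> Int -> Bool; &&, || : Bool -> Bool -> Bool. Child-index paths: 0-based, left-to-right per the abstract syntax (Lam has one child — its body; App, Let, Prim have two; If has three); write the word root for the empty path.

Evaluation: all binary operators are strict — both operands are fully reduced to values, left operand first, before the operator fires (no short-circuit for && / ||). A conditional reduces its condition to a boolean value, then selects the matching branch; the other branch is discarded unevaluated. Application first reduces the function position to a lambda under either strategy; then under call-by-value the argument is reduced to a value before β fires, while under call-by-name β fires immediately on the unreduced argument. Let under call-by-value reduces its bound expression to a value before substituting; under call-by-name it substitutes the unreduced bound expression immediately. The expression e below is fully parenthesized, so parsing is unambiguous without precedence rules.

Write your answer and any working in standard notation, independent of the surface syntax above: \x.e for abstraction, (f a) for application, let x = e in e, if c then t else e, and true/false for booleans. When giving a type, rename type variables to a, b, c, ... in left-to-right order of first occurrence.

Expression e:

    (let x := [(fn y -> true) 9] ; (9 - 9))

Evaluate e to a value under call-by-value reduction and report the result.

Answer: 0

Working:
step 0: (let x = ((\y.true) 9) in (9 - 9))
step 1: [beta@0] (let x = true in (9 - 9))
step 2: [let@root] (9 - 9)
step 3: [delta@root] 0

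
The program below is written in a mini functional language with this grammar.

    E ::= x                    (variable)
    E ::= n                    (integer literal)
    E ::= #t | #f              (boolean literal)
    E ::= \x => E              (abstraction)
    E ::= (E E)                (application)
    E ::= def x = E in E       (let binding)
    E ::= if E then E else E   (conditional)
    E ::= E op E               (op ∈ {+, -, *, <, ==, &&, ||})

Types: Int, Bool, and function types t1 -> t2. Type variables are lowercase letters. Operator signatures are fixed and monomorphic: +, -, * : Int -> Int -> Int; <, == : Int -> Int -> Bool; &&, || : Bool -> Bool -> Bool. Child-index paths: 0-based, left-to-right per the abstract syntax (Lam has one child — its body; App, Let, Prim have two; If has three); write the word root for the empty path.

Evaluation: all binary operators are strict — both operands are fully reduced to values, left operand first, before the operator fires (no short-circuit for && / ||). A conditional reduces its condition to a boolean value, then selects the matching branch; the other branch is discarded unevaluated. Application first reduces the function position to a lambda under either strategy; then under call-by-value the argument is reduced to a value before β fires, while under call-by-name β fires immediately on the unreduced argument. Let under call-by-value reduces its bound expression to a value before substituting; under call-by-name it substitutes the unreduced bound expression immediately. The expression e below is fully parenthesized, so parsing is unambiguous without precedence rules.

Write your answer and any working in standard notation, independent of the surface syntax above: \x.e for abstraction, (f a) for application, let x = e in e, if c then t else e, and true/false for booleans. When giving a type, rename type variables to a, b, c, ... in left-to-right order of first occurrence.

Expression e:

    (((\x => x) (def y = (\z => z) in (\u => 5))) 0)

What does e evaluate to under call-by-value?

Working:
step 0: (((\x.x) (let y = (\z.z) in (\u.5))) 0)
step 1: [let@0.1] (((\x.x) (\u.5)) 0)
step 2: [beta@0] ((\u.5) 0)
step 3: [beta@root] 5

Answer: 5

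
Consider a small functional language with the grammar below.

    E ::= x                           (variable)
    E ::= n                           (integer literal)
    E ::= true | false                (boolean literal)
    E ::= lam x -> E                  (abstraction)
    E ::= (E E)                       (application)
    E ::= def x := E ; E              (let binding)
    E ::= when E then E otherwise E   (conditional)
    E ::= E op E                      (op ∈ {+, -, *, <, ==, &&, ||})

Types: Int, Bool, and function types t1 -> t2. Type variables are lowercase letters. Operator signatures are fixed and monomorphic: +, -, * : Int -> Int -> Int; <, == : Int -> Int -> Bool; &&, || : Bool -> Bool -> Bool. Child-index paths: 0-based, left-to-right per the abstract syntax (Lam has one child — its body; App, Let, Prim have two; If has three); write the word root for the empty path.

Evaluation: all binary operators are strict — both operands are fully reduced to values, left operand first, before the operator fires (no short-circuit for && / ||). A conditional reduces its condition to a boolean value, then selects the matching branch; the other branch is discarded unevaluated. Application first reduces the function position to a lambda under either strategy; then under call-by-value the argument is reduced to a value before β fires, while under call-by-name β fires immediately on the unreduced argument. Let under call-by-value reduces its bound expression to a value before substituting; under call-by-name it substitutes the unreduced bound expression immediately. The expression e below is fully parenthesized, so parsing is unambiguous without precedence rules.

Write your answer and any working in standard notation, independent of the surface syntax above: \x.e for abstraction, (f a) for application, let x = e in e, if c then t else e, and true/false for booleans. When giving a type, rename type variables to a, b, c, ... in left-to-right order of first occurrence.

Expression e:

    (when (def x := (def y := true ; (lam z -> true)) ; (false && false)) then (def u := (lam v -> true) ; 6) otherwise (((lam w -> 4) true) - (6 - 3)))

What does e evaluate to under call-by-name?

Answer: 1

Working:
step 0: (if (let x = (let y = true in (\z.true)) in (false && false)) then (let u = (\v.true) in 6) else (((\w.4) true) - (6 - 3)))
step 1: [let@0] (if (false && false) then (let u = (\v.true) in 6) else (((\w.4) true) - (6 - 3)))
step 2: [delta@0] (if false then (let u = (\v.true) in 6) else (((\w.4) true) - (6 - 3)))
step 3: [if@root] (((\w.4) true) - (6 - 3))
step 4: [beta@0] (4 - (6 - 3))
step 5: [delta@1] (4 - 3)
step 6: [delta@root] 1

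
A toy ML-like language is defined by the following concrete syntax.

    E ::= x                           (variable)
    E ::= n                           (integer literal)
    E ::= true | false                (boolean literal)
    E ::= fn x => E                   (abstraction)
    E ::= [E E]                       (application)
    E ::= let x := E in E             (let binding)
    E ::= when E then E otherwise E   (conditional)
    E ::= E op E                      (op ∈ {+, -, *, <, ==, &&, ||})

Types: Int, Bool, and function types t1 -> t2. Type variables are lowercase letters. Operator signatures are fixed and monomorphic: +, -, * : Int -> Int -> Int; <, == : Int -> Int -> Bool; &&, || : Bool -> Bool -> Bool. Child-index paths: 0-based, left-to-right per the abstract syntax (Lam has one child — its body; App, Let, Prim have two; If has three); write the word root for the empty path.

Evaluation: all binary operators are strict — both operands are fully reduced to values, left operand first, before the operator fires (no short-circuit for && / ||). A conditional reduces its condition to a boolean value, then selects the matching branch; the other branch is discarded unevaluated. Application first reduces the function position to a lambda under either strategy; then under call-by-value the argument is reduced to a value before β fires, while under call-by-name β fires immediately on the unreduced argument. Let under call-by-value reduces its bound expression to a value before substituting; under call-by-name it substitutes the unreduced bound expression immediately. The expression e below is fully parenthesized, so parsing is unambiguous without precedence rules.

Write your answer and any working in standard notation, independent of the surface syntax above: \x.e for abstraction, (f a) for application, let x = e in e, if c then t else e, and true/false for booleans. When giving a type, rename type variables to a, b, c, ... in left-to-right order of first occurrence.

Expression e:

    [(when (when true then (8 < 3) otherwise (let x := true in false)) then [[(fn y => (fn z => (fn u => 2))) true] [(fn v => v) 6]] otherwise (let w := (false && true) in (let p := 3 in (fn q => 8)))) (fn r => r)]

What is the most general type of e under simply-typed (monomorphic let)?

Derivation:
  unify Bool ~ Bool
  unify Int ~ Int
  unify Int ~ Int
let x : Bool
  unify Bool ~ Bool
  unify Bool ~ Bool
\u._ : c -> Int
\z._ : b -> c -> Int
\y._ : a -> b -> c -> Int
  unify a -> b -> c -> Int ~ Bool -> d
  unify a ~ Bool
  unify b -> c -> Int ~ d
_ _ : b -> c -> Int
v : e
\v._ : e -> e
  unify e -> e ~ Int -> f
  unify e ~ Int
  unify Int ~ f
_ _ : Int
  unify b -> c -> Int ~ Int -> g
  unify b ~ Int
  unify c -> Int ~ g
_ _ : c -> Int
  unify Bool ~ Bool
  unify Bool ~ Bool
let w : Bool
let p : Int
\q._ : h -> Int
  unify c -> Int ~ h -> Int
  unify c ~ h
  unify Int ~ Int
r : i
\r._ : i -> i
  unify h -> Int ~ (i -> i) -> j
  unify h ~ i -> i
  unify Int ~ j
_ _ : Int

Answer: Int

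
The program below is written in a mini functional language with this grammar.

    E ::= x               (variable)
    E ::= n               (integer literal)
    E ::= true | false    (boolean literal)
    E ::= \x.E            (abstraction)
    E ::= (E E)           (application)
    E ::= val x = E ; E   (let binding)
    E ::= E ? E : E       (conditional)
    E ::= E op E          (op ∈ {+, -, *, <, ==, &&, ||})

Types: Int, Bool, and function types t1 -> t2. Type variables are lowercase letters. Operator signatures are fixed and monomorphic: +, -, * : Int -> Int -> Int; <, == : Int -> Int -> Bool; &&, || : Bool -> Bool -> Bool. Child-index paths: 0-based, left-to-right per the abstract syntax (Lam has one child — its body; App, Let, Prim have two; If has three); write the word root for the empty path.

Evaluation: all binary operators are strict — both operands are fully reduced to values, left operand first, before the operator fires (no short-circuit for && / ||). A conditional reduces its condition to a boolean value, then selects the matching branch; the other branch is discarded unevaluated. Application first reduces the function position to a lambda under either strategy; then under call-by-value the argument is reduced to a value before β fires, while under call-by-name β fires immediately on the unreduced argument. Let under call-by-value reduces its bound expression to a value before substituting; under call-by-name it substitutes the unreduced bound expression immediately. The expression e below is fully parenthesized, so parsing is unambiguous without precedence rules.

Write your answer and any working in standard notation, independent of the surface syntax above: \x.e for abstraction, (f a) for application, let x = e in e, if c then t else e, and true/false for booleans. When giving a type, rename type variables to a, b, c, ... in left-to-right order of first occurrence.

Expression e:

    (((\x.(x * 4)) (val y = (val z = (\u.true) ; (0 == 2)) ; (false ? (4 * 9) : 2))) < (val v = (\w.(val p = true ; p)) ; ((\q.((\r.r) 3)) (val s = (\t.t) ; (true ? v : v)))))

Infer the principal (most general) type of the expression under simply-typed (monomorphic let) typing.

Answer: Bool

Trace:
x : a
  unify a ~ Int
  unify Int ~ Int
\x._ : Int -> Int
\u._ : b -> Bool
let z : b -> Bool
  unify Int ~ Int
  unify Int ~ Int
let y : Bool
  unify Bool ~ Bool
  unify Int ~ Int
  unify Int ~ Int
  unify Int ~ Int
  unify Int -> Int ~ Int -> c
  unify Int ~ Int
  unify Int ~ c
_ _ : Int
  unify Int ~ Int
let p : Bool
p : Bool
\w._ : d -> Bool
let v : d -> Bool
r : f
\r._ : f -> f
  unify f -> f ~ Int -> g
  unify f ~ Int
  unify Int ~ g
_ _ : Int
\q._ : e -> Int
t : h
\t._ : h -> h
let s : h -> h
  unify Bool ~ Bool
v : d -> Bool
v : d -> Bool
  unify d -> Bool ~ d -> Bool
  unify d ~ d
  unify Bool ~ Bool
  unify e -> Int ~ (d -> Bool) -> i
  unify e ~ d -> Bool
  unify Int ~ i
_ _ : Int
  unify Int ~ Int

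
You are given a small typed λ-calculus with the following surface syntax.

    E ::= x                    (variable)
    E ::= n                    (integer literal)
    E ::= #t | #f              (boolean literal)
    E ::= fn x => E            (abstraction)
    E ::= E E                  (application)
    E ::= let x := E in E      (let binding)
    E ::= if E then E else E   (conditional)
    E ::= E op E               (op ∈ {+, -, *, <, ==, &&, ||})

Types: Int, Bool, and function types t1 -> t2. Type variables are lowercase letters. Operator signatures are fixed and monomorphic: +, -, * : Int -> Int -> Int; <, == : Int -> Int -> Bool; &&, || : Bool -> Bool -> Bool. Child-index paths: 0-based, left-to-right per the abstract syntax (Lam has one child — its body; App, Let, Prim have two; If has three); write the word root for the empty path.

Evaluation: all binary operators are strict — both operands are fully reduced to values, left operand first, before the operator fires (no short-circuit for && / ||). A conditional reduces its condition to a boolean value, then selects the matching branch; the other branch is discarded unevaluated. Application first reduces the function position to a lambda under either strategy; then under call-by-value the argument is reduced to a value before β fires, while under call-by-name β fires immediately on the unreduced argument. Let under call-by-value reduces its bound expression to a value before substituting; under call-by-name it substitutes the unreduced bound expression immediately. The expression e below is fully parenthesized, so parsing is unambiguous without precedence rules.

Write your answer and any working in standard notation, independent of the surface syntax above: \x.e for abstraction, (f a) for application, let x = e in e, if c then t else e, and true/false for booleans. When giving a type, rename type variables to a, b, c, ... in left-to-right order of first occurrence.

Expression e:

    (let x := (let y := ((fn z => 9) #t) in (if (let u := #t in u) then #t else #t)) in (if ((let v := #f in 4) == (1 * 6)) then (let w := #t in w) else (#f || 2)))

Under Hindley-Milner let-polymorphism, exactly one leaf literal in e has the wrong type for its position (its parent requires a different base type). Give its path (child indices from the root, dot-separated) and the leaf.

Derivation:
\z._ : a -> Int
  unify a -> Int ~ Bool -> b
  unify a ~ Bool
  unify Int ~ b
_ _ : Int
let y : Int
let u : Bool
u : Bool
  unify Bool ~ Bool
  unify Bool ~ Bool
let x : Bool
let v : Bool
  unify Int ~ Int
  unify Int ~ Int
  unify Int ~ Int
  unify Int ~ Int
  unify Bool ~ Bool
let w : Bool
w : Bool
  unify Bool ~ Bool
  unify Int ~ Bool
  FAIL: mismatch Int ~ Bool

Answer: 1.2.1 : 2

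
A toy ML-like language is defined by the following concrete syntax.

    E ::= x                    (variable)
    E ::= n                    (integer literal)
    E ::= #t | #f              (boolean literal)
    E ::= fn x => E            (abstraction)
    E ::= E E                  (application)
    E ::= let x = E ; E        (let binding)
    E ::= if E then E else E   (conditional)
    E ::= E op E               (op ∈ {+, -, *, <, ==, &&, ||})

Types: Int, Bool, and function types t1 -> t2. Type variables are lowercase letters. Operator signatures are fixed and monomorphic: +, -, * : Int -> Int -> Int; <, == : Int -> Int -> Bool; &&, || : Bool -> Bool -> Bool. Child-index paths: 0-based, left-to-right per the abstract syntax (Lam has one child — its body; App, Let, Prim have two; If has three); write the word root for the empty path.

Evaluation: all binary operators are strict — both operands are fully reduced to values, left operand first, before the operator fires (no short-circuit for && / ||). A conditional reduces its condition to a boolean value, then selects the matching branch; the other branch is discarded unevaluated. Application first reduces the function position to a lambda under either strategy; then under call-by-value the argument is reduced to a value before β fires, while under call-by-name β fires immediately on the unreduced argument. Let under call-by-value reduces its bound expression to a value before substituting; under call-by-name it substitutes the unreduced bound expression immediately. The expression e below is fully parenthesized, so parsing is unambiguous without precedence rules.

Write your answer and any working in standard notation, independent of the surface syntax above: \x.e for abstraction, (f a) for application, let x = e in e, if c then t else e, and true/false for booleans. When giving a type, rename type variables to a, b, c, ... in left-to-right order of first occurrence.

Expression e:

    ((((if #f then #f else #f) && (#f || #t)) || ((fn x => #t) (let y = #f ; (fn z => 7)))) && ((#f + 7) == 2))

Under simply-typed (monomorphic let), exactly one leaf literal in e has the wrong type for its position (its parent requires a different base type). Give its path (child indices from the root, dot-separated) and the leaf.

Derivation:
  unify Bool ~ Bool
  unify Bool ~ Bool
  unify Bool ~ Bool
  unify Bool ~ Bool
  unify Bool ~ Bool
  unify Bool ~ Bool
  unify Bool ~ Bool
\x._ : a -> Bool
let y : Bool
\z._ : b -> Int
  unify a -> Bool ~ (b -> Int) -> c
  unify a ~ b -> Int
  unify Bool ~ c
_ _ : Bool
  unify Bool ~ Bool
  unify Bool ~ Bool
  unify Bool ~ Int
  FAIL: mismatch Bool ~ Int

Answer: 1.0.0 : false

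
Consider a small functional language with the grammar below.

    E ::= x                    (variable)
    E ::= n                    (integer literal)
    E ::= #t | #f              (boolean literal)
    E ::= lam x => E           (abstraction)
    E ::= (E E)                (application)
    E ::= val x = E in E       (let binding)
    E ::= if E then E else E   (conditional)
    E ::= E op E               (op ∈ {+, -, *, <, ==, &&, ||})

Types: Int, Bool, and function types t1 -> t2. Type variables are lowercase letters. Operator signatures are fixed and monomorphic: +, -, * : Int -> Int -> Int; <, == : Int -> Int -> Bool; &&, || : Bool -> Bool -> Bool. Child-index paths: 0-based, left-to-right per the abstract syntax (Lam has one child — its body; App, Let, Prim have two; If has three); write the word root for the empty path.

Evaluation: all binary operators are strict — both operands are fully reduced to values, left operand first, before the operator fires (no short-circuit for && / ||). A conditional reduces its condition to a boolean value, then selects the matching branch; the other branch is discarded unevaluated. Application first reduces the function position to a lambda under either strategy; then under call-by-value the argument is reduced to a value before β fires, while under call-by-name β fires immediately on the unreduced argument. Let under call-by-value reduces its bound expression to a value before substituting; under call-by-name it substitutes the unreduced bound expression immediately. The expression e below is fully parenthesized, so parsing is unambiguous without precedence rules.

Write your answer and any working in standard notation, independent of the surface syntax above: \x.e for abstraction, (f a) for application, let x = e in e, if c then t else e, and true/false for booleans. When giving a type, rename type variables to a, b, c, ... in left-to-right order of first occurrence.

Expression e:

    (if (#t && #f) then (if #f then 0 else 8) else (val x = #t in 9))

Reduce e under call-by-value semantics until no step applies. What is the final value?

Derivation:
step 0: (if (true && false) then (if false then 0 else 8) else (let x = true in 9))
step 1: [delta@0] (if false then (if false then 0 else 8) else (let x = true in 9))
step 2: [if@root] (let x = true in 9)
step 3: [let@root] 9

Answer: 9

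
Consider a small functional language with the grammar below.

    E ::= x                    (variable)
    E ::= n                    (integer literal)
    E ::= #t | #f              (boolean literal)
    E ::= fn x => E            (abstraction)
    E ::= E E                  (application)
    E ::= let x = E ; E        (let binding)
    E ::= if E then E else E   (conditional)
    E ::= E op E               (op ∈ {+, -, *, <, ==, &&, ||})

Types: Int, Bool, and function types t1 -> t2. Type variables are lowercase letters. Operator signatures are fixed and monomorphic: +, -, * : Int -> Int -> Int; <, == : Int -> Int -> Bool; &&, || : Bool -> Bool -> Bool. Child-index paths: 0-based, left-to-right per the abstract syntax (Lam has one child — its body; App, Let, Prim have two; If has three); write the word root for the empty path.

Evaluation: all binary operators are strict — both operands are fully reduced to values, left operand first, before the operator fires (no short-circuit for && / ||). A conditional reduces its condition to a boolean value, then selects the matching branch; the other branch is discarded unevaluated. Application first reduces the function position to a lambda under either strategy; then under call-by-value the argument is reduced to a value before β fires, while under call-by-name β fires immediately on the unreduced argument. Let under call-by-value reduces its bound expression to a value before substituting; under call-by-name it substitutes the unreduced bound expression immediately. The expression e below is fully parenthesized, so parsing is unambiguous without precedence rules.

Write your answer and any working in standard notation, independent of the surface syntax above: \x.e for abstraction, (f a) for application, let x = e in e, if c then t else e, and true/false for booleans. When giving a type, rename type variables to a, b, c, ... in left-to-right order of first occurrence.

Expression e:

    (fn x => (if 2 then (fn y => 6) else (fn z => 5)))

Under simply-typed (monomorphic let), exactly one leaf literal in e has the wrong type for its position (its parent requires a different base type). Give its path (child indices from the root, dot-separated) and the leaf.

Derivation:
  unify Int ~ Bool
  FAIL: mismatch Int ~ Bool

Answer: 0.0 : 2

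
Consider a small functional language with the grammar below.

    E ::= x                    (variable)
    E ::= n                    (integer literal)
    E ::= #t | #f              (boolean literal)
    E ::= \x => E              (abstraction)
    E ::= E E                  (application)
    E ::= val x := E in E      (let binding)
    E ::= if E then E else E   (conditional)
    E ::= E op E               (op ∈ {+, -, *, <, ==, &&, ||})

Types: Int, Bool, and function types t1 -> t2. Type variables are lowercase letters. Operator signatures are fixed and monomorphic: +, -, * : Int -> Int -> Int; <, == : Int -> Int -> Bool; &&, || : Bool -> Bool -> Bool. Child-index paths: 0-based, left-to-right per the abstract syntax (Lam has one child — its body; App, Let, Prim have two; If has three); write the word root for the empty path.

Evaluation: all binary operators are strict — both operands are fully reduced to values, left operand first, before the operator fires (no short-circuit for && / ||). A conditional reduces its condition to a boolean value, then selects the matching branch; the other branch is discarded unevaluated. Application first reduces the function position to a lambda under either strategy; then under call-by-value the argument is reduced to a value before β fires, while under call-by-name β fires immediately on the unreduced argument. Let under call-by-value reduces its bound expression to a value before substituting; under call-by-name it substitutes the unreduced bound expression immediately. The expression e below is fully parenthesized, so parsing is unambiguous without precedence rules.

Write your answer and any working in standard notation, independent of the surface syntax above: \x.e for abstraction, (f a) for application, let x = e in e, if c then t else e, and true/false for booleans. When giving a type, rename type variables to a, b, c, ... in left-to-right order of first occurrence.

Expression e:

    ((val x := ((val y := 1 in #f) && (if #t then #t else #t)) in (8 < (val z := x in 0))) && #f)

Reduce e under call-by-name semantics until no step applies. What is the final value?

Answer: false

Derivation:
step 0: ((let x = ((let y = 1 in false) && (if true then true else true)) in (8 < (let z = x in 0))) && false)
step 1: [let@0] ((8 < (let z = ((let y = 1 in false) && (if true then true else true)) in 0)) && false)
step 2: [let@0.1] ((8 < 0) && false)
step 3: [delta@0] (false && false)
step 4: [delta@root] false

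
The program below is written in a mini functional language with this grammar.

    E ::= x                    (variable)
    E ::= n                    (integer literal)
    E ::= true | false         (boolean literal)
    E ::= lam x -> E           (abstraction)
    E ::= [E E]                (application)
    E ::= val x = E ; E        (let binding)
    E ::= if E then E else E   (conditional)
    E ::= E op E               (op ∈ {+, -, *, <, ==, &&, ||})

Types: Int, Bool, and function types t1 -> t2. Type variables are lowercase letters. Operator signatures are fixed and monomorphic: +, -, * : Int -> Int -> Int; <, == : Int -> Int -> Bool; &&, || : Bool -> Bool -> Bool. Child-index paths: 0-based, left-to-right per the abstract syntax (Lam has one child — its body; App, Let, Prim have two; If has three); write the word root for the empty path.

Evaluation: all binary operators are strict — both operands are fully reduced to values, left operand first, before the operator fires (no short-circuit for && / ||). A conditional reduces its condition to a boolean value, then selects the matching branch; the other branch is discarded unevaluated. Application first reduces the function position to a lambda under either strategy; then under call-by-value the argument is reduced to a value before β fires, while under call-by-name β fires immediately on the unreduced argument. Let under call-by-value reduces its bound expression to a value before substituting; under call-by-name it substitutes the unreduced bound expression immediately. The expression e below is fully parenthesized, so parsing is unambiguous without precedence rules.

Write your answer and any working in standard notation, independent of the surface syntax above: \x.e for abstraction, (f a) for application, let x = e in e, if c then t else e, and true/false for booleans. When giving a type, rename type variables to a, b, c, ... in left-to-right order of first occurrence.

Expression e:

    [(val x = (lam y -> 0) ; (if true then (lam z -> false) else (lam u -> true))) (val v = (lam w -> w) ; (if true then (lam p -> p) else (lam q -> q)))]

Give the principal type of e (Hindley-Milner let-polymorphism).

Derivation:
\y._ : a -> Int
let x : forall. a -> Int
  unify Bool ~ Bool
\z._ : b -> Bool
\u._ : c -> Bool
  unify b -> Bool ~ c -> Bool
  unify b ~ c
  unify Bool ~ Bool
w : d
\w._ : d -> d
let v : forall. d -> d
  unify Bool ~ Bool
p : e
\p._ : e -> e
q : f
\q._ : f -> f
  unify e -> e ~ f -> f
  unify e ~ f
  unify f ~ f
  unify c -> Bool ~ (f -> f) -> g
  unify c ~ f -> f
  unify Bool ~ g
_ _ : Bool

Answer: Bool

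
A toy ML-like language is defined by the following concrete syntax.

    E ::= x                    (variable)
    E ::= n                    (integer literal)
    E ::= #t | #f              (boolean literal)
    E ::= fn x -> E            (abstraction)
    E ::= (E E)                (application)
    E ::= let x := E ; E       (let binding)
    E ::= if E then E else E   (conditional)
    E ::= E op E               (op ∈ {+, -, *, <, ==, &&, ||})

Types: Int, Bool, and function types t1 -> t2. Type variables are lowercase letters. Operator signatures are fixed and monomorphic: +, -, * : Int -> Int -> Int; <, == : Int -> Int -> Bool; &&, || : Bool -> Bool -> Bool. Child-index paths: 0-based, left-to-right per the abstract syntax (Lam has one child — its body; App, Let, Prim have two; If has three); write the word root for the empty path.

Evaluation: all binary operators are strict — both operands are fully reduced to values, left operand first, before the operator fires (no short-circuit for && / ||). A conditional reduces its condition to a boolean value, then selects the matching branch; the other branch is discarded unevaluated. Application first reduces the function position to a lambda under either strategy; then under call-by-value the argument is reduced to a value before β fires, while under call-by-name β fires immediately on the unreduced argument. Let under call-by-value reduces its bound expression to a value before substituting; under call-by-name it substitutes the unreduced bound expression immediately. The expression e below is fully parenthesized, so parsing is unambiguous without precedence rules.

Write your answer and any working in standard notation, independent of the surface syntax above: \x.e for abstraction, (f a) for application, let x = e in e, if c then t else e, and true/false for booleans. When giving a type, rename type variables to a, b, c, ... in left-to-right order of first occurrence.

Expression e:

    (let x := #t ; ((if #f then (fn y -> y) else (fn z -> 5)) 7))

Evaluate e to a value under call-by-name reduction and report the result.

Answer: 5

Trace:
step 0: (let x = true in ((if false then (\y.y) else (\z.5)) 7))
step 1: [let@root] ((if false then (\y.y) else (\z.5)) 7)
step 2: [if@0] ((\z.5) 7)
step 3: [beta@root] 5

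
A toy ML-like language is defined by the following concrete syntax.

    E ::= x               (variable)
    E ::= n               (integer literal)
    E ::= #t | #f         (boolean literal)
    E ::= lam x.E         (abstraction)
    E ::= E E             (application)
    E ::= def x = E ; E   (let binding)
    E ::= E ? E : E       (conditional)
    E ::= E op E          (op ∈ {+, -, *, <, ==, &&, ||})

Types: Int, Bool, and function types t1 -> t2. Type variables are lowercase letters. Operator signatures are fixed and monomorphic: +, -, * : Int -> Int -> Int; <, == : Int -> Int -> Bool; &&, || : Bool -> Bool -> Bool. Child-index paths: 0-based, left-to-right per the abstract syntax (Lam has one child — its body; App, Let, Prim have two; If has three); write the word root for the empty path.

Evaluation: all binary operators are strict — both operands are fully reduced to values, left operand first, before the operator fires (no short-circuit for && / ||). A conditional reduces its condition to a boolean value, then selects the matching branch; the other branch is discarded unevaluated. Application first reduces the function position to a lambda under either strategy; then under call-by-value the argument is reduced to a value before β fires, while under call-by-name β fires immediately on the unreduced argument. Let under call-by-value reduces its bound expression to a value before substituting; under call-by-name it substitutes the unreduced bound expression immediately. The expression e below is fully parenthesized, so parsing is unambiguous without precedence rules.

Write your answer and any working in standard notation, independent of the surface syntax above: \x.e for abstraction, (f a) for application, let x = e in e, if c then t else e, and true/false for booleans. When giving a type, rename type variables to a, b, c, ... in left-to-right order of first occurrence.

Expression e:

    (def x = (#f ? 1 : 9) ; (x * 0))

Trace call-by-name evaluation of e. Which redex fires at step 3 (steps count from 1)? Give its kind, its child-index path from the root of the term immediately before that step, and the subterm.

Answer: delta at root : (9 * 0)

Derivation:
step 0: (let x = (if false then 1 else 9) in (x * 0))
step 1: [let@root] ((if false then 1 else 9) * 0)
step 2: [if@0] (9 * 0)
step 3: [delta@root] 0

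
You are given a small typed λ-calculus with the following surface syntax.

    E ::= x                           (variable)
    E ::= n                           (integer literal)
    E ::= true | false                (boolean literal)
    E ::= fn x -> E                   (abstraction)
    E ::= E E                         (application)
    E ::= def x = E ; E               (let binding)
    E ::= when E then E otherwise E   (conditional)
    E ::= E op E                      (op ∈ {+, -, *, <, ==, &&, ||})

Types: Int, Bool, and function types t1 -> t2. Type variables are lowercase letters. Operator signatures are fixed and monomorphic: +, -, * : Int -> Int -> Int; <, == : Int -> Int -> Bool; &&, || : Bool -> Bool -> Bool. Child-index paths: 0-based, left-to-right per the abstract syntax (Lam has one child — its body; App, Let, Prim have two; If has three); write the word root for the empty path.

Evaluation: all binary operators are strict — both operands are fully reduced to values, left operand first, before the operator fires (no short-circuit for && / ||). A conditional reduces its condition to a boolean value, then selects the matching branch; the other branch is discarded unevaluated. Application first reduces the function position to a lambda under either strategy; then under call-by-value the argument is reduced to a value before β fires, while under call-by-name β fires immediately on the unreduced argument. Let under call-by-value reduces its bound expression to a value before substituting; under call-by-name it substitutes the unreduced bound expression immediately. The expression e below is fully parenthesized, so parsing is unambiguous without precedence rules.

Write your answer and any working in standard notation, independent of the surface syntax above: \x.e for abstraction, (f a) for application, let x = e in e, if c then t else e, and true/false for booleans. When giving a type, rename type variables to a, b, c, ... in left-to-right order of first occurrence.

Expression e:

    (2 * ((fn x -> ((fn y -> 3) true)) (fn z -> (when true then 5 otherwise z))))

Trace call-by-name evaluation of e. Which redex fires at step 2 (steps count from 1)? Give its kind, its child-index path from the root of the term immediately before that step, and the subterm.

Answer: beta at 1 : ((\y.3) true)

Derivation:
step 0: (2 * ((\x.((\y.3) true)) (\z.(if true then 5 else z))))
step 1: [beta@1] (2 * ((\y.3) true))
step 2: [beta@1] (2 * 3)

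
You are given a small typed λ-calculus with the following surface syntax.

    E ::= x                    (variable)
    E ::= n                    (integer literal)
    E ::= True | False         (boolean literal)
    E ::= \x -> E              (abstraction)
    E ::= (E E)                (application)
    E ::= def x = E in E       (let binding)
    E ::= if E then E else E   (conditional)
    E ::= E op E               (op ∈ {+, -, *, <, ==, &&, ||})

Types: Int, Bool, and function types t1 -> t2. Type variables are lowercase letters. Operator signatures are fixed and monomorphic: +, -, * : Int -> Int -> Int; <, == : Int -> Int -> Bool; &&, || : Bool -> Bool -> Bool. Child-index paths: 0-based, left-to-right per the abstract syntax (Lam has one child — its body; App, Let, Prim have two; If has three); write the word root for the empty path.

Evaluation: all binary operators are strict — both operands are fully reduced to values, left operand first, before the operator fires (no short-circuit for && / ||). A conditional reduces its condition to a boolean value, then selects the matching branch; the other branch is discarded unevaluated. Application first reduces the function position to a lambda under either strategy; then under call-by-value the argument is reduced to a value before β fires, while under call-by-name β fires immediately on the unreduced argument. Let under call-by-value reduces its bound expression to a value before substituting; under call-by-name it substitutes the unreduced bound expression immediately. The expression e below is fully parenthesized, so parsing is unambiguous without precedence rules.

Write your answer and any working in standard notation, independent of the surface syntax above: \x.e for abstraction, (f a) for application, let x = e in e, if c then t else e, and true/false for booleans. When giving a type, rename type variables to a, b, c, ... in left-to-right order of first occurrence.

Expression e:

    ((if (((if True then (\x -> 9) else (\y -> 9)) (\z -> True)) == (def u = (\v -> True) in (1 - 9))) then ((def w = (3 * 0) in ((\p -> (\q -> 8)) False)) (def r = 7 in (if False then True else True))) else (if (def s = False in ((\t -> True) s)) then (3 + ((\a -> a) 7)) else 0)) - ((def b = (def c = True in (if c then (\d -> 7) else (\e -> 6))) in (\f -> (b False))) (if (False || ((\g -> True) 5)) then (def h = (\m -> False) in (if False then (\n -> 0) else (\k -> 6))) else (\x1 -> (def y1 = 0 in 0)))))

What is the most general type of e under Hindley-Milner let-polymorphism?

Derivation:
  unify Bool ~ Bool
\x._ : a -> Int
\y._ : b -> Int
  unify a -> Int ~ b -> Int
  unify a ~ b
  unify Int ~ Int
\z._ : c -> Bool
  unify b -> Int ~ (c -> Bool) -> d
  unify b ~ c -> Bool
  unify Int ~ d
_ _ : Int
  unify Int ~ Int
\v._ : e -> Bool
let u : forall. e -> Bool
  unify Int ~ Int
  unify Int ~ Int
  unify Int ~ Int
  unify Bool ~ Bool
  unify Int ~ Int
  unify Int ~ Int
let w : Int
\q._ : g -> Int
\p._ : f -> g -> Int
  unify f -> g -> Int ~ Bool -> h
  unify f ~ Bool
  unify g -> Int ~ h
_ _ : g -> Int
let r : Int
  unify Bool ~ Bool
  unify Bool ~ Bool
  unify g -> Int ~ Bool -> i
  unify g ~ Bool
  unify Int ~ i
_ _ : Int
let s : Bool
\t._ : j -> Bool
s : Bool
  unify j -> Bool ~ Bool -> k
  unify j ~ Bool
  unify Bool ~ k
_ _ : Bool
  unify Bool ~ Bool
  unify Int ~ Int
a : l
\a._ : l -> l
  unify l -> l ~ Int -> m
  unify l ~ Int
  unify Int ~ m
_ _ : Int
  unify Int ~ Int
  unify Int ~ Int
  unify Int ~ Int
  unify Int ~ Int
let c : Bool
c : Bool
  unify Bool ~ Bool
\d._ : n -> Int
\e._ : o -> Int
  unify n -> Int ~ o -> Int
  unify n ~ o
  unify Int ~ Int
let b : forall. o -> Int
b : q -> Int
  unify q -> Int ~ Bool -> r
  unify q ~ Bool
  unify Int ~ r
_ _ : Int
\f._ : p -> Int
  unify Bool ~ Bool
\g._ : s -> Bool
  unify s -> Bool ~ Int -> t
  unify s ~ Int
  unify Bool ~ t
_ _ : Bool
  unify Bool ~ Bool
  unify Bool ~ Bool
\m._ : u -> Bool
let h : forall. u -> Bool
  unify Bool ~ Bool
\n._ : v -> Int
\k._ : w -> Int
  unify v -> Int ~ w -> Int
  unify v ~ w
  unify Int ~ Int
let y1 : Int
\x1._ : x -> Int
  unify w -> Int ~ x -> Int
  unify w ~ x
  unify Int ~ Int
  unify p -> Int ~ (x -> Int) -> y
  unify p ~ x -> Int
  unify Int ~ y
_ _ : Int
  unify Int ~ Int

Answer: Int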